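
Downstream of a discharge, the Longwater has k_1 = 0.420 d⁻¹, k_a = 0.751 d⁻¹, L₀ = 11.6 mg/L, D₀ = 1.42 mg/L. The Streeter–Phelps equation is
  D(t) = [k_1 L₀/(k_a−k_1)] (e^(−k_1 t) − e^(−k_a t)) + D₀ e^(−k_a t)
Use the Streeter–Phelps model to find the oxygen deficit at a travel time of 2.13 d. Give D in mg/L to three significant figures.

D ≈ 3.33 mg/L

k_1 L₀/(k_a−k_1) = 0.420×11.6/(0.751−0.420) = 4.872/0.3310 = 14.72 mg/L.
e^(−k_1 t) = e^(−0.420×2.130) = 0.4088; e^(−k_a t) = e^(−0.751×2.130) = 0.2020.
D = 14.72 × (0.4088 − 0.2020) + 1.42 × 0.2020 = 3.044 + 0.2868 = 3.331 mg/L.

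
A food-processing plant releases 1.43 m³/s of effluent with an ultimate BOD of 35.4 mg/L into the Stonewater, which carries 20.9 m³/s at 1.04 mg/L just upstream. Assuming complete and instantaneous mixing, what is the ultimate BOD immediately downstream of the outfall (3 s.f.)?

Flow-weighted mixing: C = (Q_r C_r + Q_w C_w)/(Q_r + Q_w)
= (20.9×1.04 + 1.43×35.4)/(20.9 + 1.43) = 72.36/22.33 = 3.240 mg/L.

3.24 mg/L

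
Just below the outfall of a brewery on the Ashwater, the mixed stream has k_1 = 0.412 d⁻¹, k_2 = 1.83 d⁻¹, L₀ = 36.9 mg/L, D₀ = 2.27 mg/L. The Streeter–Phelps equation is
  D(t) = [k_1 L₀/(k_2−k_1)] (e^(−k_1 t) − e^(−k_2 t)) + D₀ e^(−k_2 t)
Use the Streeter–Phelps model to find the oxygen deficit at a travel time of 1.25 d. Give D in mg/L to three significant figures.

D ≈ 5.55 mg/L

k_1 L₀/(k_2−k_1) = 0.412×36.9/(1.83−0.412) = 15.20/1.418 = 10.72 mg/L.
e^(−k_1 t) = e^(−0.412×1.250) = 0.5975; e^(−k_2 t) = e^(−1.83×1.250) = 0.1015.
D = 10.72 × (0.5975 − 0.1015) + 2.27 × 0.1015 = 5.318 + 0.2305 = 5.548 mg/L.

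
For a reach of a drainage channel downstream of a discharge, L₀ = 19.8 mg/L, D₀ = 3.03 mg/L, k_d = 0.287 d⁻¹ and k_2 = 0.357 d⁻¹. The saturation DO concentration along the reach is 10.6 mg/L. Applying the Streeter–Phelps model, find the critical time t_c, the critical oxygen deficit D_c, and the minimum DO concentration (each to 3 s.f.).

t_c ≈ 2.57 d; D_c ≈ 7.60 mg/L; min DO ≈ 3.00 mg/L

At the critical point dD/dt = 0, so k_d L₀ e^(−k_d t) = k_2 D. Substituting D(t) from the Streeter–Phelps equation and solving for t gives
t_c = ln[(k_2/k_d)(1 − D₀(k_2−k_d)/(k_d L₀))] / (k_2−k_d).
Here k_2−k_d = 0.07000 d⁻¹ and 1 − D₀(k_2−k_d)/(k_d L₀) = 1 − 3.03×0.07000/(0.287×19.8) = 0.9627, so
t_c = ln(1.244 × 0.9627) / 0.07000 = 0.1802 / 0.07000 = 2.574 d.
L(t_c) = L₀ e^(−k_d t_c) = 19.8 × 0.4776 = 9.457 mg/L, and at the critical point k_2 D_c = k_d L, so D_c = (0.287/0.357) × 9.457 = 7.603 mg/L.
Minimum DO = C_s − D_c = 10.6 − 7.603 = 2.997 mg/L.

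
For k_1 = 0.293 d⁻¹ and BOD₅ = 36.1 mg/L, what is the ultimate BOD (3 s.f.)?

BOD₅ = L₀(1 − e^(−5k_1)) ⇒ L₀ = BOD₅ / (1 − e^(−5×0.293))
= 36.1 / (1 − 0.2311) = 36.1 / 0.7689 = 46.95 mg/L.

L₀ ≈ 46.9 mg/L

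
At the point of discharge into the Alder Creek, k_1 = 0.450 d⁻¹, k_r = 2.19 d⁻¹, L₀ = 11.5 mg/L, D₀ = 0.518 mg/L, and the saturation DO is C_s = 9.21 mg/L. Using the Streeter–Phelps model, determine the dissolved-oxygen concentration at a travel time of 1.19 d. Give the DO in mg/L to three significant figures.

k_1 L₀/(k_r−k_1) = 0.450×11.5/(2.19−0.450) = 5.175/1.740 = 2.974 mg/L.
e^(−k_1 t) = e^(−0.450×1.190) = 0.5854; e^(−k_r t) = e^(−2.19×1.190) = 0.07382.
D = 2.974 × (0.5854 − 0.07382) + 0.518 × 0.07382 = 1.521 + 0.03824 = 1.560 mg/L.
DO = C_s − D = 9.21 − 1.560 = 7.650 mg/L.

DO ≈ 7.65 mg/L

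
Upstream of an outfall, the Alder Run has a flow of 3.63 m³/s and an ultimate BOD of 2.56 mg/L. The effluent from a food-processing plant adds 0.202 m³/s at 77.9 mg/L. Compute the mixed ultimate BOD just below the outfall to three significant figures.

Flow-weighted mixing: C = (Q_r C_r + Q_w C_w)/(Q_r + Q_w)
= (3.63×2.56 + 0.202×77.9)/(3.63 + 0.202) = 25.03/3.832 = 6.531 mg/L.

6.53 mg/L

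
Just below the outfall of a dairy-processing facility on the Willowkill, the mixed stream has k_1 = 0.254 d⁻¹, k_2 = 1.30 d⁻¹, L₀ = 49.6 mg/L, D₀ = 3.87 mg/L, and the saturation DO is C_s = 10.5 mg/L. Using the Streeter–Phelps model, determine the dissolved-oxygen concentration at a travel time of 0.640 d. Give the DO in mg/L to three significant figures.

DO ≈ 3.82 mg/L

k_1 L₀/(k_2−k_1) = 0.254×49.6/(1.30−0.254) = 12.60/1.046 = 12.04 mg/L.
e^(−k_1 t) = e^(−0.254×0.6400) = 0.8500; e^(−k_2 t) = e^(−1.30×0.6400) = 0.4352.
D = 12.04 × (0.8500 − 0.4352) + 3.87 × 0.4352 = 4.996 + 1.684 = 6.680 mg/L.
DO = C_s − D = 10.5 − 6.680 = 3.820 mg/L.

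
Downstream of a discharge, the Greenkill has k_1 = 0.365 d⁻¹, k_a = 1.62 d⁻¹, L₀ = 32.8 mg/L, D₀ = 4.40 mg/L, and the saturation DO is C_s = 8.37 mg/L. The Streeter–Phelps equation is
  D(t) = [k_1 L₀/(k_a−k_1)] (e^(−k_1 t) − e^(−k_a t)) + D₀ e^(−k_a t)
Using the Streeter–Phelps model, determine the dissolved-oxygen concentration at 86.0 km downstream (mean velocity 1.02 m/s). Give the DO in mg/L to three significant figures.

DO ≈ 2.75 mg/L

Travel time t = x/v = 86.0 km / (1.02 m/s) = 86000 m / 1.02 m/s = 84310 s = 0.9759 d.
k_1 L₀/(k_a−k_1) = 0.365×32.8/(1.62−0.365) = 11.97/1.255 = 9.539 mg/L.
e^(−k_1 t) = e^(−0.365×0.9759) = 0.7003; e^(−k_a t) = e^(−1.62×0.9759) = 0.2058.
D = 9.539 × (0.7003 − 0.2058) + 4.40 × 0.2058 = 4.718 + 0.9055 = 5.623 mg/L.
DO = C_s − D = 8.37 − 5.623 = 2.747 mg/L.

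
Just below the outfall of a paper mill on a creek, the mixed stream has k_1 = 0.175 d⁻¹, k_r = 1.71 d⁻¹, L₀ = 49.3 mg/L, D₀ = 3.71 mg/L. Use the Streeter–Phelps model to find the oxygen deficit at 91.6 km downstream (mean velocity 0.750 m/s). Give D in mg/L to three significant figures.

Travel time t = x/v = 91.6 km / (0.750 m/s) = 91600 m / 0.750 m/s = 122100 s = 1.414 d.
k_1 L₀/(k_r−k_1) = 0.175×49.3/(1.71−0.175) = 8.627/1.535 = 5.621 mg/L.
e^(−k_1 t) = e^(−0.175×1.414) = 0.7808; e^(−k_r t) = e^(−1.71×1.414) = 0.08917.
D = 5.621 × (0.7808 − 0.08917) + 3.71 × 0.08917 = 3.888 + 0.3308 = 4.218 mg/L.

D ≈ 4.22 mg/L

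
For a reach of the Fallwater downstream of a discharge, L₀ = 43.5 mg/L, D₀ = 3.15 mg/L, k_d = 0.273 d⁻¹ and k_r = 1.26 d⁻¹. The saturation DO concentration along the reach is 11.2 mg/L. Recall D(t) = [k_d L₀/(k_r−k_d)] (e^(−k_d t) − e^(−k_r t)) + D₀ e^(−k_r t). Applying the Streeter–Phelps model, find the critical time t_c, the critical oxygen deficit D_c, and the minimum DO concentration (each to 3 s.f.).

With k_r/k_d = 4.615 and 1 − D₀(k_r−k_d)/(k_d L₀) = 0.7382,
t_c = ln(4.615 × 0.7382) / (1.26 − 0.273) = ln(3.407) / 0.9870 = 1.226/0.9870 = 1.242 d.
L(t_c) = L₀ e^(−k_d t_c) = 43.5 × 0.7124 = 30.99 mg/L, and at the critical point k_r D_c = k_d L, so D_c = (0.273/1.26) × 30.99 = 6.715 mg/L.
Minimum DO = C_s − D_c = 11.2 − 6.715 = 4.485 mg/L.

t_c ≈ 1.24 d; D_c ≈ 6.71 mg/L; min DO ≈ 4.49 mg/L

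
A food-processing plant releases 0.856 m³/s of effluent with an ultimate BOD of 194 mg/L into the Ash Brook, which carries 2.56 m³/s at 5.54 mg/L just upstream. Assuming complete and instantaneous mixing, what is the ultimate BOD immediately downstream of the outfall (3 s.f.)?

Flow-weighted mixing: C = (Q_r C_r + Q_w C_w)/(Q_r + Q_w)
= (2.56×5.54 + 0.856×194)/(2.56 + 0.856) = 180.2/3.416 = 52.77 mg/L.

52.8 mg/L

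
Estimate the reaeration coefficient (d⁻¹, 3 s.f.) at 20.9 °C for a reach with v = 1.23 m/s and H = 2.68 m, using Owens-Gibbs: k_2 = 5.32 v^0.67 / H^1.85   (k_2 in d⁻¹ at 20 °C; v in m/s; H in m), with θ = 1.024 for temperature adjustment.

k_2 ≈ 1.01 d⁻¹

k_2(20) = 5.32 × 1.23^0.67 / 2.68^1.85 = 5.32 × 1.149 / 6.195 = 0.9865 d⁻¹.
k_2(20.9) = 0.9865 × 1.024^(20.9−20) = 0.9865 × 1.022 = 1.008 d⁻¹.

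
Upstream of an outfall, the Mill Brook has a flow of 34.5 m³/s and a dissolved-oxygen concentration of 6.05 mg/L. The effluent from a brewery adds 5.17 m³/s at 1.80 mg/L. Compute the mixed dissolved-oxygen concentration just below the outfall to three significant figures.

Flow-weighted mixing: C = (Q_r C_r + Q_w C_w)/(Q_r + Q_w)
= (34.5×6.05 + 5.17×1.80)/(34.5 + 5.17) = 218.0/39.67 = 5.496 mg/L.

5.50 mg/L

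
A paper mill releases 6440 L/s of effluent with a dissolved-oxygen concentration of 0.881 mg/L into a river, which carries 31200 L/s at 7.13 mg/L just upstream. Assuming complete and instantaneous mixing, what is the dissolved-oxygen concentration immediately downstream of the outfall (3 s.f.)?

Flow-weighted mixing: C = (Q_r C_r + Q_w C_w)/(Q_r + Q_w)
= (31200×7.13 + 6440×0.881)/(31200 + 6440) = 228100/37640 = 6.061 mg/L.

6.06 mg/L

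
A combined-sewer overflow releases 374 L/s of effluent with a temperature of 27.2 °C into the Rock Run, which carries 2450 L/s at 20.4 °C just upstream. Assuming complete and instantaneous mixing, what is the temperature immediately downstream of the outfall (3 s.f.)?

Flow-weighted mixing: C = (Q_r C_r + Q_w C_w)/(Q_r + Q_w)
= (2450×20.4 + 374×27.2)/(2450 + 374) = 60150/2824 = 21.30 °C.

21.3 °C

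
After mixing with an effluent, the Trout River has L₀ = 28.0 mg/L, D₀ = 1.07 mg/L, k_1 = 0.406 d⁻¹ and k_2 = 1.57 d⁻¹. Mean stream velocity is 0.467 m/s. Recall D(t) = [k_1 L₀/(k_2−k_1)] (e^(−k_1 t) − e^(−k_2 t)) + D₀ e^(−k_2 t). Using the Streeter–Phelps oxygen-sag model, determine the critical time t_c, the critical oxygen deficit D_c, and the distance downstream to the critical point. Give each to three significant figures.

t_c ≈ 1.06 d; D_c ≈ 4.70 mg/L; x_c ≈ 42.9 km

With k_2/k_1 = 3.867 and 1 − D₀(k_2−k_1)/(k_1 L₀) = 0.8904,
t_c = ln(3.867 × 0.8904) / (1.57 − 0.406) = ln(3.443) / 1.164 = 1.236/1.164 = 1.062 d.
L(t_c) = L₀ e^(−k_1 t_c) = 28.0 × 0.6497 = 18.19 mg/L, and at the critical point k_2 D_c = k_1 L, so D_c = (0.406/1.57) × 18.19 = 4.704 mg/L.
x_c = v t_c = 0.467 m/s × 1.062 d × 86400 s/d = 42860 m ≈ 42.9 km.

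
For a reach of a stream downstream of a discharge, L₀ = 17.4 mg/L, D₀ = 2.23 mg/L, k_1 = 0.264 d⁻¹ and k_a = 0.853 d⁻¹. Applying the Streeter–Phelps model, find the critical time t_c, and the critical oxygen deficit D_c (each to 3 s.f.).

t_c ≈ 1.42 d; D_c ≈ 3.70 mg/L

At the critical point dD/dt = 0, so k_1 L₀ e^(−k_1 t) = k_a D. Substituting D(t) from the Streeter–Phelps equation and solving for t gives
t_c = ln[(k_a/k_1)(1 − D₀(k_a−k_1)/(k_1 L₀))] / (k_a−k_1).
Here k_a−k_1 = 0.5890 d⁻¹ and 1 − D₀(k_a−k_1)/(k_1 L₀) = 1 − 2.23×0.5890/(0.264×17.4) = 0.7141, so
t_c = ln(3.231 × 0.7141) / 0.5890 = 0.8360 / 0.5890 = 1.419 d.
D_c = (k_1/k_a) L₀ e^(−k_1 t_c) = (0.264/0.853) × 17.4 × e^(−0.264×1.419) = 0.3095 × 17.4 × 0.6875 = 3.702 mg/L.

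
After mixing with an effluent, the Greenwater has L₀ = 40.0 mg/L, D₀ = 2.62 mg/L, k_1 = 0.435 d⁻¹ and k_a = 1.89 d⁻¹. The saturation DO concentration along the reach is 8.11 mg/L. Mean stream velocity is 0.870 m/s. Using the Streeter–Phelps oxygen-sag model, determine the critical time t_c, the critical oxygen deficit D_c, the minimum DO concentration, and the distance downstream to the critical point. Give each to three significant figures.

At the critical point dD/dt = 0, so k_1 L₀ e^(−k_1 t) = k_a D. Substituting D(t) from the Streeter–Phelps equation and solving for t gives
t_c = ln[(k_a/k_1)(1 − D₀(k_a−k_1)/(k_1 L₀))] / (k_a−k_1).
Here k_a−k_1 = 1.455 d⁻¹ and 1 − D₀(k_a−k_1)/(k_1 L₀) = 1 − 2.62×1.455/(0.435×40.0) = 0.7809, so
t_c = ln(4.345 × 0.7809) / 1.455 = 1.222 / 1.455 = 0.8397 d.
L(t_c) = L₀ e^(−k_1 t_c) = 40.0 × 0.6940 = 27.76 mg/L, and at the critical point k_a D_c = k_1 L, so D_c = (0.435/1.89) × 27.76 = 6.389 mg/L.
Minimum DO = C_s − D_c = 8.11 − 6.389 = 1.721 mg/L.
x_c = v t_c = 0.870 m/s × 0.8397 d × 86400 s/d = 63120 m ≈ 63.1 km.

t_c ≈ 0.840 d; D_c ≈ 6.39 mg/L; min DO ≈ 1.72 mg/L; x_c ≈ 63.1 km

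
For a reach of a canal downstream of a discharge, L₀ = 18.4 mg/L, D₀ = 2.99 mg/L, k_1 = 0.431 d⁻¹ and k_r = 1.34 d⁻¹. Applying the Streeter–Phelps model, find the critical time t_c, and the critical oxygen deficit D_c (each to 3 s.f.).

At the critical point dD/dt = 0, so k_1 L₀ e^(−k_1 t) = k_r D. Substituting D(t) from the Streeter–Phelps equation and solving for t gives
t_c = ln[(k_r/k_1)(1 − D₀(k_r−k_1)/(k_1 L₀))] / (k_r−k_1).
Here k_r−k_1 = 0.9090 d⁻¹ and 1 − D₀(k_r−k_1)/(k_1 L₀) = 1 − 2.99×0.9090/(0.431×18.4) = 0.6573, so
t_c = ln(3.109 × 0.6573) / 0.9090 = 0.7147 / 0.9090 = 0.7862 d.
L(t_c) = L₀ e^(−k_1 t_c) = 18.4 × 0.7126 = 13.11 mg/L, and at the critical point k_r D_c = k_1 L, so D_c = (0.431/1.34) × 13.11 = 4.217 mg/L.

t_c ≈ 0.786 d; D_c ≈ 4.22 mg/L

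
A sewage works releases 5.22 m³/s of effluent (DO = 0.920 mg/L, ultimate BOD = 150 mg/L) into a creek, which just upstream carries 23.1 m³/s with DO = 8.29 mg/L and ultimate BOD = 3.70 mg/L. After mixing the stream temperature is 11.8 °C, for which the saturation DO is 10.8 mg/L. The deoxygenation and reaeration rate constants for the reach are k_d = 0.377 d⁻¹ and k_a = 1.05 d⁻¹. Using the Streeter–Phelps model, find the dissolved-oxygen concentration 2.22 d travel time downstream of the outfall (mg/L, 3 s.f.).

Mixed DO = (23.1×8.29 + 5.22×0.920)/(23.1+5.22) = 196.3/28.32 = 6.932 mg/L.
Mixed L₀ = (23.1×3.70 + 5.22×150)/(28.32) = 868.5/28.32 = 30.67 mg/L.
Initial deficit D₀ = C_s − DO₀ = 10.8 − 6.932 = 3.868 mg/L.
D(2.22) = [0.377×30.67/(1.05−0.377)](e^(−0.377×2.22) − e^(−1.05×2.22)) + 3.868 e^(−1.05×2.22)
= 17.18 × (0.4330 − 0.09720) + 3.868 × 0.09720 = 6.145 mg/L.
DO = 10.8 − 6.145 = 4.655 mg/L.

DO ≈ 4.65 mg/L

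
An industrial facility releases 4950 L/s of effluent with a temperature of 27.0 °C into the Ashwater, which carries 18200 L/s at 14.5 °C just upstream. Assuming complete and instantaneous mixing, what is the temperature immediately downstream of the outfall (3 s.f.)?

Flow-weighted mixing: C = (Q_r C_r + Q_w C_w)/(Q_r + Q_w)
= (18200×14.5 + 4950×27.0)/(18200 + 4950) = 397600/23150 = 17.17 °C.

17.2 °C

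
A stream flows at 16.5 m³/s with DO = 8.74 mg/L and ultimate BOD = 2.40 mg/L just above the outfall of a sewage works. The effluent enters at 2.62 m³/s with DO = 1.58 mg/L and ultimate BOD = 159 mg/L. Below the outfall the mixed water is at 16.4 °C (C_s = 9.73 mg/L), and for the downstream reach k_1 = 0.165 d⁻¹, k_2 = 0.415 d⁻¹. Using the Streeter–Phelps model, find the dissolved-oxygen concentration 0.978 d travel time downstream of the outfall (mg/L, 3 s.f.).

Mixed DO = (16.5×8.74 + 2.62×1.58)/(16.5+2.62) = 148.3/19.12 = 7.759 mg/L.
Mixed L₀ = (16.5×2.40 + 2.62×159)/(19.12) = 456.2/19.12 = 23.86 mg/L.
Initial deficit D₀ = C_s − DO₀ = 9.73 − 7.759 = 1.971 mg/L.
D(0.978) = [0.165×23.86/(0.415−0.165)](e^(−0.165×0.978) − e^(−0.415×0.978)) + 1.971 e^(−0.415×0.978)
= 15.75 × (0.8510 − 0.6664) + 1.971 × 0.6664 = 4.220 mg/L.
DO = 9.73 − 4.220 = 5.510 mg/L.

DO ≈ 5.51 mg/L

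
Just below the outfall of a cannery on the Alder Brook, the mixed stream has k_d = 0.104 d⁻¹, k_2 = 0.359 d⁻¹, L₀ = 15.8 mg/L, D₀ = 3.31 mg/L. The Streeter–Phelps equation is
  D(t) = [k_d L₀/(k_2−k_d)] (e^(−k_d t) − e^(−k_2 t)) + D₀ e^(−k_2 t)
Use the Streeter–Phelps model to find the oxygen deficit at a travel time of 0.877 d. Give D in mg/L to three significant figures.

D ≈ 3.59 mg/L

k_d L₀/(k_2−k_d) = 0.104×15.8/(0.359−0.104) = 1.643/0.2550 = 6.444 mg/L.
e^(−k_d t) = e^(−0.104×0.8770) = 0.9128; e^(−k_2 t) = e^(−0.359×0.8770) = 0.7299.
D = 6.444 × (0.9128 − 0.7299) + 3.31 × 0.7299 = 1.179 + 2.416 = 3.595 mg/L.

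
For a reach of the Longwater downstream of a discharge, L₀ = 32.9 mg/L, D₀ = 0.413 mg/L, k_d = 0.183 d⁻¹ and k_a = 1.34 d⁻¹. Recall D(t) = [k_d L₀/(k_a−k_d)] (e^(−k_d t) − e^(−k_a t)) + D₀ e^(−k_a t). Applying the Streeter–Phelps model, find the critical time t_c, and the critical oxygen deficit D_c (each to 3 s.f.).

t_c ≈ 1.65 d; D_c ≈ 3.32 mg/L

With k_a/k_d = 7.322 and 1 − D₀(k_a−k_d)/(k_d L₀) = 0.9206,
t_c = ln(7.322 × 0.9206) / (1.34 − 0.183) = ln(6.741) / 1.157 = 1.908/1.157 = 1.649 d.
L(t_c) = L₀ e^(−k_d t_c) = 32.9 × 0.7395 = 24.33 mg/L, and at the critical point k_a D_c = k_d L, so D_c = (0.183/1.34) × 24.33 = 3.322 mg/L.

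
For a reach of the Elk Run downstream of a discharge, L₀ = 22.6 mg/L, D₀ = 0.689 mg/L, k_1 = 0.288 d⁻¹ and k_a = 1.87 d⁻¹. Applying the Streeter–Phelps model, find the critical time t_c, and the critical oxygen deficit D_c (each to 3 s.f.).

t_c ≈ 1.07 d; D_c ≈ 2.56 mg/L

With k_a/k_1 = 6.493 and 1 − D₀(k_a−k_1)/(k_1 L₀) = 0.8325,
t_c = ln(6.493 × 0.8325) / (1.87 − 0.288) = ln(5.406) / 1.582 = 1.687/1.582 = 1.067 d.
D_c = (k_1/k_a) L₀ e^(−k_1 t_c) = (0.288/1.87) × 22.6 × e^(−0.288×1.067) = 0.1540 × 22.6 × 0.7355 = 2.560 mg/L.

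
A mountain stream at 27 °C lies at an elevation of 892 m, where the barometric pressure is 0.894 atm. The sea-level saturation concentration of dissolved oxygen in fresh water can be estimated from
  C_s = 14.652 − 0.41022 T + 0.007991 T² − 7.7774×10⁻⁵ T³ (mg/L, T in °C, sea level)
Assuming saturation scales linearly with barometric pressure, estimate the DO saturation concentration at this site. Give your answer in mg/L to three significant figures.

At sea level: C_s = 14.652 − 0.41022×27 + 0.007991×27² − 7.7774×10⁻⁵×27³ = 7.871 mg/L.
Pressure correction: C_s' = 7.871 × 0.894 = 7.036 mg/L.

C_s ≈ 7.04 mg/L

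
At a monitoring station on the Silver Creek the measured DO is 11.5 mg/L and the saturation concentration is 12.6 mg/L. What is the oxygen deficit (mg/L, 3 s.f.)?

D ≈ 1.10 mg/L

D = C_s − C = 12.6 − 11.5 = 1.10 mg/L.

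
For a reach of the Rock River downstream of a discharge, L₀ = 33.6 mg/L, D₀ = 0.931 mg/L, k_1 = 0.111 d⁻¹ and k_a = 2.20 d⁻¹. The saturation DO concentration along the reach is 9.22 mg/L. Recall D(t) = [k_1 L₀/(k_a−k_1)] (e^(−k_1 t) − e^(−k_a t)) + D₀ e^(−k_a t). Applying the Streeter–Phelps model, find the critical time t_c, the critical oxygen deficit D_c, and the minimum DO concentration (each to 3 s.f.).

t_c ≈ 1.08 d; D_c ≈ 1.50 mg/L; min DO ≈ 7.72 mg/L

t_c = [1/(k_a−k_1)] ln[(k_a/k_1)(1 − D₀(k_a−k_1)/(k_1 L₀))]
= [1/(2.20−0.111)] ln[(2.20/0.111)(1 − 0.931×2.089/(0.111×33.6))]
= (1/2.089) ln[19.82 × 0.4785] = 0.4787 × ln(9.484) = 0.4787 × 2.250 = 1.077 d.
L(t_c) = L₀ e^(−k_1 t_c) = 33.6 × 0.8873 = 29.81 mg/L, and at the critical point k_a D_c = k_1 L, so D_c = (0.111/2.20) × 29.81 = 1.504 mg/L.
Minimum DO = C_s − D_c = 9.22 − 1.504 = 7.716 mg/L.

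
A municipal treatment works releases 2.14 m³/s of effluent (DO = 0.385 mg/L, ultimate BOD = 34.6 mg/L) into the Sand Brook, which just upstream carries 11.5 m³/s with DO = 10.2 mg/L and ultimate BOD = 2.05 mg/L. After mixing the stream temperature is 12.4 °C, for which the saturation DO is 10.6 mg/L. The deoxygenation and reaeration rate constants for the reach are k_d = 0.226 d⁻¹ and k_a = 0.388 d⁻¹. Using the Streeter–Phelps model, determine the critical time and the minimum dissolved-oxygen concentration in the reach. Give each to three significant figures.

Mixed DO = (11.5×10.2 + 2.14×0.385)/(11.5+2.14) = 118.1/13.64 = 8.660 mg/L.
Mixed L₀ = (11.5×2.05 + 2.14×34.6)/(13.64) = 97.62/13.64 = 7.157 mg/L.
Initial deficit D₀ = C_s − DO₀ = 10.6 − 8.660 = 1.940 mg/L.
t_c = (1/0.1620) ln[(0.388/0.226)(1 − 1.940×0.1620/(0.226×7.157))] = 6.173 × ln(1.383) = 2.003 d.
D_c = (0.226/0.388) × 7.157 × e^(−0.226×2.003) = 0.5825 × 7.157 × 0.6360 = 2.651 mg/L.
Minimum DO = 10.6 − 2.651 = 7.949 mg/L.

t_c ≈ 2.00 d; minimum DO ≈ 7.95 mg/L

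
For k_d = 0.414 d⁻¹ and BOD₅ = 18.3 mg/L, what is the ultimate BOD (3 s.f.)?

BOD₅ = L₀(1 − e^(−5k_d)) ⇒ L₀ = BOD₅ / (1 − e^(−5×0.414))
= 18.3 / (1 − 0.1262) = 18.3 / 0.8738 = 20.94 mg/L.

L₀ ≈ 20.9 mg/L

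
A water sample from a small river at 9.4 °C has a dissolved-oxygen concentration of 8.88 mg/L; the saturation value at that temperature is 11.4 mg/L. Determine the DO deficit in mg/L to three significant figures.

D = C_s − C = 11.4 − 8.88 = 2.52 mg/L.

D ≈ 2.52 mg/L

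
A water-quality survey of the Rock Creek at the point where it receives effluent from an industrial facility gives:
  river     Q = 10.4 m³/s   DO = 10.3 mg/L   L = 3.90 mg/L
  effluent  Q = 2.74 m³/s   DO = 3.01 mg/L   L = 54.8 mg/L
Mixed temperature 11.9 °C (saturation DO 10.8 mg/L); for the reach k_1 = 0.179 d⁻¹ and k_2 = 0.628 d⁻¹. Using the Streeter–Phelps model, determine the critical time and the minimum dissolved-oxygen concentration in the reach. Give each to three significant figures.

Mixed DO = (10.4×10.3 + 2.74×3.01)/(10.4+2.74) = 115.4/13.14 = 8.780 mg/L.
Mixed L₀ = (10.4×3.90 + 2.74×54.8)/(13.14) = 190.7/13.14 = 14.51 mg/L.
Initial deficit D₀ = C_s − DO₀ = 10.8 − 8.780 = 2.020 mg/L.
t_c = (1/0.4490) ln[(0.628/0.179)(1 − 2.020×0.4490/(0.179×14.51))] = 2.227 × ln(2.283) = 1.839 d.
D_c = (0.179/0.628) × 14.51 × e^(−0.179×1.839) = 0.2850 × 14.51 × 0.7195 = 2.977 mg/L.
Minimum DO = 10.8 − 2.977 = 7.823 mg/L.

t_c ≈ 1.84 d; minimum DO ≈ 7.82 mg/L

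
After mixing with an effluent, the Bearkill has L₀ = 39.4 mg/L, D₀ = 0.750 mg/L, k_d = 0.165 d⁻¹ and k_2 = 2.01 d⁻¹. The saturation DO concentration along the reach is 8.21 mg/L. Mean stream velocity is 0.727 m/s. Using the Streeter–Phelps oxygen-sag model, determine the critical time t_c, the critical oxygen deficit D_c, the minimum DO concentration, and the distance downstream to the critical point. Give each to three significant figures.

t_c ≈ 1.23 d; D_c ≈ 2.64 mg/L; min DO ≈ 5.57 mg/L; x_c ≈ 77.0 km

At the critical point dD/dt = 0, so k_d L₀ e^(−k_d t) = k_2 D. Substituting D(t) from the Streeter–Phelps equation and solving for t gives
t_c = ln[(k_2/k_d)(1 − D₀(k_2−k_d)/(k_d L₀))] / (k_2−k_d).
Here k_2−k_d = 1.845 d⁻¹ and 1 − D₀(k_2−k_d)/(k_d L₀) = 1 − 0.750×1.845/(0.165×39.4) = 0.7871, so
t_c = ln(12.18 × 0.7871) / 1.845 = 2.261 / 1.845 = 1.225 d.
D_c = (k_d/k_2) L₀ e^(−k_d t_c) = (0.165/2.01) × 39.4 × e^(−0.165×1.225) = 0.08209 × 39.4 × 0.8170 = 2.642 mg/L.
Minimum DO = C_s − D_c = 8.21 − 2.642 = 5.568 mg/L.
x_c = v t_c = 0.727 m/s × 1.225 d × 86400 s/d = 76960 m ≈ 77.0 km.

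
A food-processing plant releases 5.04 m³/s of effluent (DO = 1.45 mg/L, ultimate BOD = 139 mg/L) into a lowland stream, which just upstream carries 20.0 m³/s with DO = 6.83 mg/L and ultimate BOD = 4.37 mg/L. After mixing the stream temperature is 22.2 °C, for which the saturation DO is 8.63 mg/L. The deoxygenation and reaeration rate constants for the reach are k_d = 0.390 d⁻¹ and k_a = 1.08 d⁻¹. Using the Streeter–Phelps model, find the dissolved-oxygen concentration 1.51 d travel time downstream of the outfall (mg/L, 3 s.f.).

DO ≈ 1.68 mg/L

Mixed DO = (20.0×6.83 + 5.04×1.45)/(20.0+5.04) = 143.9/25.04 = 5.747 mg/L.
Mixed L₀ = (20.0×4.37 + 5.04×139)/(25.04) = 788.0/25.04 = 31.47 mg/L.
Initial deficit D₀ = C_s − DO₀ = 8.63 − 5.747 = 2.883 mg/L.
D(1.51) = [0.390×31.47/(1.08−0.390)](e^(−0.390×1.51) − e^(−1.08×1.51)) + 2.883 e^(−1.08×1.51)
= 17.79 × (0.5549 − 0.1958) + 2.883 × 0.1958 = 6.953 mg/L.
DO = 8.63 − 6.953 = 1.677 mg/L.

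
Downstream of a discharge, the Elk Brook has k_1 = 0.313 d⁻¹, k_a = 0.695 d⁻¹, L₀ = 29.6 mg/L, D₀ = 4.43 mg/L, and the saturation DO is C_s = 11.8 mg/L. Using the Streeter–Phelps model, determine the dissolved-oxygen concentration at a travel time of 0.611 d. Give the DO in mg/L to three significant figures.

DO ≈ 4.73 mg/L

k_1 L₀/(k_a−k_1) = 0.313×29.6/(0.695−0.313) = 9.265/0.3820 = 24.25 mg/L.
e^(−k_1 t) = e^(−0.313×0.6110) = 0.8259; e^(−k_a t) = e^(−0.695×0.6110) = 0.6540.
D = 24.25 × (0.8259 − 0.6540) + 4.43 × 0.6540 = 4.170 + 2.897 = 7.067 mg/L.
DO = C_s − D = 11.8 − 7.067 = 4.733 mg/L.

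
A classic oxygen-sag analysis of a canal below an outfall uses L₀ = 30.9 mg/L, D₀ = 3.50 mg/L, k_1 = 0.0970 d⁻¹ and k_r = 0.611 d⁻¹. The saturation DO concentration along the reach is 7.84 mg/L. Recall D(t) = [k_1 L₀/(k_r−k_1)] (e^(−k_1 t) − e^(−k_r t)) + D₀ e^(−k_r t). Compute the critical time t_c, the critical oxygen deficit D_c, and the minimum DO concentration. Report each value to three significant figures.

At the critical point dD/dt = 0, so k_1 L₀ e^(−k_1 t) = k_r D. Substituting D(t) from the Streeter–Phelps equation and solving for t gives
t_c = ln[(k_r/k_1)(1 − D₀(k_r−k_1)/(k_1 L₀))] / (k_r−k_1).
Here k_r−k_1 = 0.5140 d⁻¹ and 1 − D₀(k_r−k_1)/(k_1 L₀) = 1 − 3.50×0.5140/(0.0970×30.9) = 0.3998, so
t_c = ln(6.299 × 0.3998) / 0.5140 = 0.9236 / 0.5140 = 1.797 d.
D_c = (k_1/k_r) L₀ e^(−k_1 t_c) = (0.0970/0.611) × 30.9 × e^(−0.0970×1.797) = 0.1588 × 30.9 × 0.8400 = 4.121 mg/L.
Minimum DO = C_s − D_c = 7.84 − 4.121 = 3.719 mg/L.

t_c ≈ 1.80 d; D_c ≈ 4.12 mg/L; min DO ≈ 3.72 mg/L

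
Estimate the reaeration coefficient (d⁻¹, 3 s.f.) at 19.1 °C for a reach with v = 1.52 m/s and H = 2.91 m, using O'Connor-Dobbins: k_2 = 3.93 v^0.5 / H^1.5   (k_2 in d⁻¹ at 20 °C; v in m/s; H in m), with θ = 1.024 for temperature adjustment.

k_2(20) = 3.93 × 1.52^0.5 / 2.91^1.5 = 3.93 × 1.233 / 4.964 = 0.9761 d⁻¹.
k_2(19.1) = 0.9761 × 1.024^(19.1−20) = 0.9761 × 0.9789 = 0.9554 d⁻¹.

k_2 ≈ 0.955 d⁻¹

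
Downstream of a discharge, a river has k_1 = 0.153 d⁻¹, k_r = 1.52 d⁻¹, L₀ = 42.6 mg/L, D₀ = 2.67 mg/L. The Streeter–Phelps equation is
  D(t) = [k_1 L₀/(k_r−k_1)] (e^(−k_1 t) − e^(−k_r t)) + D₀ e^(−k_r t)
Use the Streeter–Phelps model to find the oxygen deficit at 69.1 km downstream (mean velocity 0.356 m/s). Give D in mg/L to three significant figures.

Travel time t = x/v = 69.1 km / (0.356 m/s) = 69100 m / 0.356 m/s = 194100 s = 2.247 d.
k_1 L₀/(k_r−k_1) = 0.153×42.6/(1.52−0.153) = 6.518/1.367 = 4.768 mg/L.
e^(−k_1 t) = e^(−0.153×2.247) = 0.7091; e^(−k_r t) = e^(−1.52×2.247) = 0.03288.
D = 4.768 × (0.7091 − 0.03288) + 2.67 × 0.03288 = 3.224 + 0.08780 = 3.312 mg/L.

D ≈ 3.31 mg/L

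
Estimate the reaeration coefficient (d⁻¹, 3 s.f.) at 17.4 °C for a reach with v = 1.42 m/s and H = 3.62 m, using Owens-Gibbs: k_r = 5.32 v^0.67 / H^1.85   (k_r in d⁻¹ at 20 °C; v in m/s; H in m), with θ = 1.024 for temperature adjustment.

k_r ≈ 0.586 d⁻¹

k_r(20) = 5.32 × 1.42^0.67 / 3.62^1.85 = 5.32 × 1.265 / 10.80 = 0.6228 d⁻¹.
k_r(17.4) = 0.6228 × 1.024^(17.4−20) = 0.6228 × 0.9402 = 0.5855 d⁻¹.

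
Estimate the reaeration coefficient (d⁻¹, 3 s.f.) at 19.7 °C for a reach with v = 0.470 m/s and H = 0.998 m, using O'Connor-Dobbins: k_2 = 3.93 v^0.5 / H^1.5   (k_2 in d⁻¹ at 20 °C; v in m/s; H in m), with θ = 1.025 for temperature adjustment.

k_2(20) = 3.93 × 0.470^0.5 / 0.998^1.5 = 3.93 × 0.6856 / 0.9970 = 2.702 d⁻¹.
k_2(19.7) = 2.702 × 1.025^(19.7−20) = 2.702 × 0.9926 = 2.682 d⁻¹.

k_2 ≈ 2.68 d⁻¹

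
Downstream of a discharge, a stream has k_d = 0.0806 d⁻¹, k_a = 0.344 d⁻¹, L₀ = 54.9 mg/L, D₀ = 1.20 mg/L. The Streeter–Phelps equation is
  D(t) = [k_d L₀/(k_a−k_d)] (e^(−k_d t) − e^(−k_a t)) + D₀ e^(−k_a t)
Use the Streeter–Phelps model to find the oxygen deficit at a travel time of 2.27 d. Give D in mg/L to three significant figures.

k_d L₀/(k_a−k_d) = 0.0806×54.9/(0.344−0.0806) = 4.425/0.2634 = 16.80 mg/L.
e^(−k_d t) = e^(−0.0806×2.270) = 0.8328; e^(−k_a t) = e^(−0.344×2.270) = 0.4580.
D = 16.80 × (0.8328 − 0.4580) + 1.20 × 0.4580 = 6.296 + 0.5496 = 6.846 mg/L.

D ≈ 6.85 mg/L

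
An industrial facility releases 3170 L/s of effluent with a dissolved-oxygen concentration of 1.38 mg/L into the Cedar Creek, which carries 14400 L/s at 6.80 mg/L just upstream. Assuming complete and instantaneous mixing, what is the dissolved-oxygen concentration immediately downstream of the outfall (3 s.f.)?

Flow-weighted mixing: C = (Q_r C_r + Q_w C_w)/(Q_r + Q_w)
= (14400×6.80 + 3170×1.38)/(14400 + 3170) = 102300/17570 = 5.822 mg/L.

5.82 mg/L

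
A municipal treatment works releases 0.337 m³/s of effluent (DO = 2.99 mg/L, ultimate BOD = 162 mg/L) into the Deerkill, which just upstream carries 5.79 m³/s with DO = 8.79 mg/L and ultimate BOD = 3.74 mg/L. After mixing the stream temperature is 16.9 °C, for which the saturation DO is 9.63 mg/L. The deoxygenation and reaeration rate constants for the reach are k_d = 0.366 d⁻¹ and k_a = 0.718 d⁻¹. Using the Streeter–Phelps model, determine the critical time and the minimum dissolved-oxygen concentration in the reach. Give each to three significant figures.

Mixed DO = (5.79×8.79 + 0.337×2.99)/(5.79+0.337) = 51.90/6.127 = 8.471 mg/L.
Mixed L₀ = (5.79×3.74 + 0.337×162)/(6.127) = 76.25/6.127 = 12.44 mg/L.
Initial deficit D₀ = C_s − DO₀ = 9.63 − 8.471 = 1.159 mg/L.
t_c = (1/0.3520) ln[(0.718/0.366)(1 − 1.159×0.3520/(0.366×12.44))] = 2.841 × ln(1.786) = 1.648 d.
D_c = (0.366/0.718) × 12.44 × e^(−0.366×1.648) = 0.5097 × 12.44 × 0.5471 = 3.471 mg/L.
Minimum DO = 9.63 − 3.471 = 6.159 mg/L.

t_c ≈ 1.65 d; minimum DO ≈ 6.16 mg/L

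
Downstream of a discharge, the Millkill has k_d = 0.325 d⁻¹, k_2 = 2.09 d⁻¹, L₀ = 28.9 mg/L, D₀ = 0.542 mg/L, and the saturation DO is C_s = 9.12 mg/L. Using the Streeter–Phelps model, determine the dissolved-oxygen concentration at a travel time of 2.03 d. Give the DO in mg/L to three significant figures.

DO ≈ 6.44 mg/L

k_d L₀/(k_2−k_d) = 0.325×28.9/(2.09−0.325) = 9.393/1.765 = 5.322 mg/L.
e^(−k_d t) = e^(−0.325×2.030) = 0.5170; e^(−k_2 t) = e^(−2.09×2.030) = 0.01437.
D = 5.322 × (0.5170 − 0.01437) + 0.542 × 0.01437 = 2.675 + 0.007788 = 2.682 mg/L.
DO = C_s − D = 9.12 − 2.682 = 6.438 mg/L.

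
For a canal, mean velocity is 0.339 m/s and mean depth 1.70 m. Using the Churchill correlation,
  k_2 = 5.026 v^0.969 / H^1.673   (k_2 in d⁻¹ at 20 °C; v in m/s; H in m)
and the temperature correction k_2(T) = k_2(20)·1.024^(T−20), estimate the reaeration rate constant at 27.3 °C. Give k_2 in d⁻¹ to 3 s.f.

k_2 ≈ 0.862 d⁻¹

k_2(20) = 5.026 × 0.339^0.969 / 1.70^1.673 = 5.026 × 0.3506 / 2.430 = 0.7252 d⁻¹.
k_2(27.3) = 0.7252 × 1.024^(27.3−20) = 0.7252 × 1.189 = 0.8623 d⁻¹.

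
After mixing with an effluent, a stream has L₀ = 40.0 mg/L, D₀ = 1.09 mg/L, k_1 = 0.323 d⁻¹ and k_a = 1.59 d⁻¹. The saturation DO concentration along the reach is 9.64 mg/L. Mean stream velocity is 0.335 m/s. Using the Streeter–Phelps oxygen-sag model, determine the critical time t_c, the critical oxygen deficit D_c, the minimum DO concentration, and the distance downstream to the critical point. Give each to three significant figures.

t_c ≈ 1.17 d; D_c ≈ 5.57 mg/L; min DO ≈ 4.07 mg/L; x_c ≈ 33.8 km

At the critical point dD/dt = 0, so k_1 L₀ e^(−k_1 t) = k_a D. Substituting D(t) from the Streeter–Phelps equation and solving for t gives
t_c = ln[(k_a/k_1)(1 − D₀(k_a−k_1)/(k_1 L₀))] / (k_a−k_1).
Here k_a−k_1 = 1.267 d⁻¹ and 1 − D₀(k_a−k_1)/(k_1 L₀) = 1 − 1.09×1.267/(0.323×40.0) = 0.8931, so
t_c = ln(4.923 × 0.8931) / 1.267 = 1.481 / 1.267 = 1.169 d.
L(t_c) = L₀ e^(−k_1 t_c) = 40.0 × 0.6856 = 27.42 mg/L, and at the critical point k_a D_c = k_1 L, so D_c = (0.323/1.59) × 27.42 = 5.571 mg/L.
Minimum DO = C_s − D_c = 9.64 − 5.571 = 4.069 mg/L.
x_c = v t_c = 0.335 m/s × 1.169 d × 86400 s/d = 33830 m ≈ 33.8 km.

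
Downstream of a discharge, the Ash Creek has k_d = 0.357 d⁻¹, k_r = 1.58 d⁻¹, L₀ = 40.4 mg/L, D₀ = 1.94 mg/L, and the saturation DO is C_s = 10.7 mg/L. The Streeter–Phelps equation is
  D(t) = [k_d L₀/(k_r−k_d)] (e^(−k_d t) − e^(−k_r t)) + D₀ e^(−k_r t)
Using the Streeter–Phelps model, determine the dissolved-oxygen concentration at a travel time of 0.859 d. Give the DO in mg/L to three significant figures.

k_d L₀/(k_r−k_d) = 0.357×40.4/(1.58−0.357) = 14.42/1.223 = 11.79 mg/L.
e^(−k_d t) = e^(−0.357×0.8590) = 0.7359; e^(−k_r t) = e^(−1.58×0.8590) = 0.2574.
D = 11.79 × (0.7359 − 0.2574) + 1.94 × 0.2574 = 5.643 + 0.4993 = 6.143 mg/L.
DO = C_s − D = 10.7 − 6.143 = 4.557 mg/L.

DO ≈ 4.56 mg/L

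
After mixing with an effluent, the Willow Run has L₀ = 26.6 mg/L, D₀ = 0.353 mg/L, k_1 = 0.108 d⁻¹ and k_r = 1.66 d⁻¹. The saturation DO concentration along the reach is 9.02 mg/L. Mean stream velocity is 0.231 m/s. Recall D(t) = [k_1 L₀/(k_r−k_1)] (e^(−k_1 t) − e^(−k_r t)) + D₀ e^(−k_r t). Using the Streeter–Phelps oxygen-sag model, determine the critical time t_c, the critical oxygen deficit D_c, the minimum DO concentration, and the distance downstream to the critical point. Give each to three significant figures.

t_c = [1/(k_r−k_1)] ln[(k_r/k_1)(1 − D₀(k_r−k_1)/(k_1 L₀))]
= [1/(1.66−0.108)] ln[(1.66/0.108)(1 − 0.353×1.552/(0.108×26.6))]
= (1/1.552) ln[15.37 × 0.8093] = 0.6443 × ln(12.44) = 0.6443 × 2.521 = 1.624 d.
D_c = (k_1/k_r) L₀ e^(−k_1 t_c) = (0.108/1.66) × 26.6 × e^(−0.108×1.624) = 0.06506 × 26.6 × 0.8391 = 1.452 mg/L.
Minimum DO = C_s − D_c = 9.02 − 1.452 = 7.568 mg/L.
x_c = v t_c = 0.231 m/s × 1.624 d × 86400 s/d = 32420 m ≈ 32.4 km.

t_c ≈ 1.62 d; D_c ≈ 1.45 mg/L; min DO ≈ 7.57 mg/L; x_c ≈ 32.4 km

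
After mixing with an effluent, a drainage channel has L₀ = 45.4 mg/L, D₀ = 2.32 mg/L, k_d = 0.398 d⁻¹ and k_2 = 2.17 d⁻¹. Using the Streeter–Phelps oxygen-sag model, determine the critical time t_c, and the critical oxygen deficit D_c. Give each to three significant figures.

With k_2/k_d = 5.452 and 1 − D₀(k_2−k_d)/(k_d L₀) = 0.7725,
t_c = ln(5.452 × 0.7725) / (2.17 − 0.398) = ln(4.212) / 1.772 = 1.438/1.772 = 0.8114 d.
D_c = (k_d/k_2) L₀ e^(−k_d t_c) = (0.398/2.17) × 45.4 × e^(−0.398×0.8114) = 0.1834 × 45.4 × 0.7240 = 6.029 mg/L.

t_c ≈ 0.811 d; D_c ≈ 6.03 mg/L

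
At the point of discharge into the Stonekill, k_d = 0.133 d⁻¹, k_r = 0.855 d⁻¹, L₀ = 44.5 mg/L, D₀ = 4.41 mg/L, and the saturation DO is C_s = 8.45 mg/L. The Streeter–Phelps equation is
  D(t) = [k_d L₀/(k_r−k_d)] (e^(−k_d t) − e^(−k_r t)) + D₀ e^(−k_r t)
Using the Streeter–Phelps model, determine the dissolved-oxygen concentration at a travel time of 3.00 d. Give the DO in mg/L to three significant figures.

k_d L₀/(k_r−k_d) = 0.133×44.5/(0.855−0.133) = 5.918/0.7220 = 8.197 mg/L.
e^(−k_d t) = e^(−0.133×3.000) = 0.6710; e^(−k_r t) = e^(−0.855×3.000) = 0.07692.
D = 8.197 × (0.6710 − 0.07692) + 4.41 × 0.07692 = 4.870 + 0.3392 = 5.209 mg/L.
DO = C_s − D = 8.45 − 5.209 = 3.241 mg/L.

DO ≈ 3.24 mg/L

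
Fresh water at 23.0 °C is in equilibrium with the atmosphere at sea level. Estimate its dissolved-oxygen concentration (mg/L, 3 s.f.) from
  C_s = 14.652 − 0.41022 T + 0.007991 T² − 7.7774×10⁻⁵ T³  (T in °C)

C_s ≈ 8.50 mg/L

C_s = 14.652 − 0.41022×23.0 + 0.007991×23.0² − 7.7774×10⁻⁵×23.0³ = 8.498 mg/L.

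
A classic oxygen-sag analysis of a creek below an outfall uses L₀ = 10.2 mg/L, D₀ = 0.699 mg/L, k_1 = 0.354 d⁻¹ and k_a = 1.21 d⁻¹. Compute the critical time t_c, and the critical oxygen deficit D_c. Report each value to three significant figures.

t_c ≈ 1.22 d; D_c ≈ 1.93 mg/L

At the critical point dD/dt = 0, so k_1 L₀ e^(−k_1 t) = k_a D. Substituting D(t) from the Streeter–Phelps equation and solving for t gives
t_c = ln[(k_a/k_1)(1 − D₀(k_a−k_1)/(k_1 L₀))] / (k_a−k_1).
Here k_a−k_1 = 0.8560 d⁻¹ and 1 − D₀(k_a−k_1)/(k_1 L₀) = 1 − 0.699×0.8560/(0.354×10.2) = 0.8343, so
t_c = ln(3.418 × 0.8343) / 0.8560 = 1.048 / 0.8560 = 1.224 d.
D_c = (k_1/k_a) L₀ e^(−k_1 t_c) = (0.354/1.21) × 10.2 × e^(−0.354×1.224) = 0.2926 × 10.2 × 0.6483 = 1.935 mg/L.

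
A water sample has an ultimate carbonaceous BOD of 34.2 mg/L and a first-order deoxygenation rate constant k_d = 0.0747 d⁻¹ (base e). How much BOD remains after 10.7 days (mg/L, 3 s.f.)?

L ≈ 15.4 mg/L

L_t = L₀ e^(−k_d t) = 34.2 × e^(−0.0747×10.7) = 34.2 × 0.4496 = 15.38 mg/L.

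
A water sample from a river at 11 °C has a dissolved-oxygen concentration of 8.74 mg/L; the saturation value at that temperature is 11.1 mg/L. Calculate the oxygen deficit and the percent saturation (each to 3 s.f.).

D ≈ 2.36 mg/L; 78.7 % saturation

D = C_s − C = 11.1 − 8.74 = 2.36 mg/L.
% saturation = 8.74/11.1 × 100 = 78.7 %.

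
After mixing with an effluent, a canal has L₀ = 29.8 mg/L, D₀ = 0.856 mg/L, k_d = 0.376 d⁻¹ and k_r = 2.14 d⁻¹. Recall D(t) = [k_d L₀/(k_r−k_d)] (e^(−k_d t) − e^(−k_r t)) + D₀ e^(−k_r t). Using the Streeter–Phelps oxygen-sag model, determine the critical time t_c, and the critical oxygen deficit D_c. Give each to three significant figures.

t_c ≈ 0.904 d; D_c ≈ 3.73 mg/L

With k_r/k_d = 5.691 and 1 − D₀(k_r−k_d)/(k_d L₀) = 0.8652,
t_c = ln(5.691 × 0.8652) / (2.14 − 0.376) = ln(4.924) / 1.764 = 1.594/1.764 = 0.9038 d.
D_c = (k_d/k_r) L₀ e^(−k_d t_c) = (0.376/2.14) × 29.8 × e^(−0.376×0.9038) = 0.1757 × 29.8 × 0.7119 = 3.727 mg/L.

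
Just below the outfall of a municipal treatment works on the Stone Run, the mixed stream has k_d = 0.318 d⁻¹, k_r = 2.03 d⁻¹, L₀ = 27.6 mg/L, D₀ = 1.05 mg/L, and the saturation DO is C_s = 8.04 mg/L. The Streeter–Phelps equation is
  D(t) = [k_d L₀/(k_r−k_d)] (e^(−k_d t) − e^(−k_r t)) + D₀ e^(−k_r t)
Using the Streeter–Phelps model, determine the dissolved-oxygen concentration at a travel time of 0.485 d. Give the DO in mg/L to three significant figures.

DO ≈ 5.17 mg/L

k_d L₀/(k_r−k_d) = 0.318×27.6/(2.03−0.318) = 8.777/1.712 = 5.127 mg/L.
e^(−k_d t) = e^(−0.318×0.4850) = 0.8571; e^(−k_r t) = e^(−2.03×0.4850) = 0.3736.
D = 5.127 × (0.8571 − 0.3736) + 1.05 × 0.3736 = 2.479 + 0.3923 = 2.871 mg/L.
DO = C_s − D = 8.04 − 2.871 = 5.169 mg/L.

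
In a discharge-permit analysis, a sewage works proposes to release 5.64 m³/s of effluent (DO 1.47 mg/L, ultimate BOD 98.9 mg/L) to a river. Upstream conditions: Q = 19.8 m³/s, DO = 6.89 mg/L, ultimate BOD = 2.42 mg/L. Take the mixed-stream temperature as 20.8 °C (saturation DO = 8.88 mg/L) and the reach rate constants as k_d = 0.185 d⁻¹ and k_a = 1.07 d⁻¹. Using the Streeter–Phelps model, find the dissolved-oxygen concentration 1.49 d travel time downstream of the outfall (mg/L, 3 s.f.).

Mixed DO = (19.8×6.89 + 5.64×1.47)/(19.8+5.64) = 144.7/25.44 = 5.688 mg/L.
Mixed L₀ = (19.8×2.42 + 5.64×98.9)/(25.44) = 605.7/25.44 = 23.81 mg/L.
Initial deficit D₀ = C_s − DO₀ = 8.88 − 5.688 = 3.192 mg/L.
D(1.49) = [0.185×23.81/(1.07−0.185)](e^(−0.185×1.49) − e^(−1.07×1.49)) + 3.192 e^(−1.07×1.49)
= 4.977 × (0.7591 − 0.2031) + 3.192 × 0.2031 = 3.415 mg/L.
DO = 8.88 − 3.415 = 5.465 mg/L.

DO ≈ 5.46 mg/L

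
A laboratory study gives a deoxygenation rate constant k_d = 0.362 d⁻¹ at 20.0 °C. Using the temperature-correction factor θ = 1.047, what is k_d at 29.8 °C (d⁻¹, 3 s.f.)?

k_d ≈ 0.568 d⁻¹

k_d(T₂) = k_d(T₁) · θ^(T₂−T₁) = 0.362 × 1.047^(29.8−20.0)
= 0.362 × 1.047^9.80 = 0.362 × 1.568 = 0.5678 d⁻¹.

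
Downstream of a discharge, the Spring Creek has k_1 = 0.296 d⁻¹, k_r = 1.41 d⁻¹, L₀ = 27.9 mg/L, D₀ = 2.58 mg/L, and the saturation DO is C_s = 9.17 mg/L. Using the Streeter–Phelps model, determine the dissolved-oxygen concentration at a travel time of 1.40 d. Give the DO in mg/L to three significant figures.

k_1 L₀/(k_r−k_1) = 0.296×27.9/(1.41−0.296) = 8.258/1.114 = 7.413 mg/L.
e^(−k_1 t) = e^(−0.296×1.400) = 0.6607; e^(−k_r t) = e^(−1.41×1.400) = 0.1389.
D = 7.413 × (0.6607 − 0.1389) + 2.58 × 0.1389 = 3.869 + 0.3584 = 4.227 mg/L.
DO = C_s − D = 9.17 − 4.227 = 4.943 mg/L.

DO ≈ 4.94 mg/L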